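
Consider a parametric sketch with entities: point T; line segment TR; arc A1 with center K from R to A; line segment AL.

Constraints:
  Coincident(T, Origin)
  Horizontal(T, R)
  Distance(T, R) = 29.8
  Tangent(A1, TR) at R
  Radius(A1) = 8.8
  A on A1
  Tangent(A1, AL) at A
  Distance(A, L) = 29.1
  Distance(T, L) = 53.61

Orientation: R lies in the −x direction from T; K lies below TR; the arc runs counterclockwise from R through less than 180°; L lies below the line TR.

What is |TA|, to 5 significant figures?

39.651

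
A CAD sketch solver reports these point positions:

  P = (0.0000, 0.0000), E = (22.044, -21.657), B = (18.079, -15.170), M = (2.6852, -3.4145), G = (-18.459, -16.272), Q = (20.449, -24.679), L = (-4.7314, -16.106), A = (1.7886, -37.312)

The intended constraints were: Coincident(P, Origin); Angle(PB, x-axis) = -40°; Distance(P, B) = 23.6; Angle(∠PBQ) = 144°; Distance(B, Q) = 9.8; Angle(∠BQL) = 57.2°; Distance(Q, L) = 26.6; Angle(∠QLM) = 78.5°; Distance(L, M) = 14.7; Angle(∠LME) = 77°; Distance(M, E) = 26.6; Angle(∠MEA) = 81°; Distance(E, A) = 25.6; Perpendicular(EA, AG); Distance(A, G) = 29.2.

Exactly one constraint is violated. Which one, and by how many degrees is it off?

Perpendicular(EA, AG) — off by 6.20°.

P = (0.00, 0.00) ✓; PB at -40.00° ✓; |PB| = 23.60 ✓; ∠PBQ = 144.0° ✓; |BQ| = 9.800 ✓; ∠BQL = 57.20° ✓; |QL| = 26.60 ✓; ∠QLM = 78.50° ✓; |LM| = 14.70 ✓; ∠LME = 77.00° ✓; |ME| = 26.60 ✓; ∠MEA = 81.00° ✓; |EA| = 25.60 ✓; ∠(EA, AG) = 83.80° ✗; |AG| = 29.20 ✓.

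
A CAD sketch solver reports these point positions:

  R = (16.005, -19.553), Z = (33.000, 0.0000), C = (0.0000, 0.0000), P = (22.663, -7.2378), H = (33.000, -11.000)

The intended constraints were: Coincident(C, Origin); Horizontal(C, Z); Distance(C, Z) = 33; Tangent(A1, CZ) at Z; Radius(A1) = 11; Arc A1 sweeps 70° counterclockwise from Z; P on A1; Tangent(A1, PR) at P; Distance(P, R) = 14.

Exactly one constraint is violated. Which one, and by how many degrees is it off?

Tangent(A1, PR) at P — off by 8.40°.

C = (0.00, 0.00) ✓; C.y = 0.00, Z.y = 0.00 ✓; |CZ| = 33.00 ✓; ∠(HZ, ZC) = 90.00° ✓; |HZ| = 11.00 ✓; bearing(H→P) − bearing(H→Z) = 70.00° ✓; |HP| = 11.00 ✓; ∠(HP, PR) = 98.40° ✗; |PR| = 14.00 ✓.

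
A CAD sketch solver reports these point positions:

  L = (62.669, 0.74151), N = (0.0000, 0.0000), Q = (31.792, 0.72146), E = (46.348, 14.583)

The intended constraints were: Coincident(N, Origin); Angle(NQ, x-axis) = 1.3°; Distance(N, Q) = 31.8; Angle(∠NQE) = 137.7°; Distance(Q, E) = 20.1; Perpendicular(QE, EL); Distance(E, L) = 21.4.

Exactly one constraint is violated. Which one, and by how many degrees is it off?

Perpendicular(QE, EL) — off by 6.10°.

N = (0.00, 0.00) ✓; NQ at 1.300° ✓; |NQ| = 31.80 ✓; ∠NQE = 137.7° ✓; |QE| = 20.10 ✓; ∠(QE, EL) = 83.90° ✗; |EL| = 21.40 ✓.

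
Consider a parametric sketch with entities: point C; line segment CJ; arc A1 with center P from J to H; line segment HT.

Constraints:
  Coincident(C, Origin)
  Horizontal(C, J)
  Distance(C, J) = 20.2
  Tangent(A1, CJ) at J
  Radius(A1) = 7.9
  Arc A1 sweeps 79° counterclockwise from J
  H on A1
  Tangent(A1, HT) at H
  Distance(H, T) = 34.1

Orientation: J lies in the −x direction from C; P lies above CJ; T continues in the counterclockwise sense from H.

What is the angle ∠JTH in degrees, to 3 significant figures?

8.68°

C is at the origin; C and J share the same y with |CJ| = 20.2 and J on the −x side, so J = (-20.2, 0.00). The tangent condition forces PJ to be normal to CJ, so P = J + (0, 7.9) = (-20.2, 7.90). On A1, J sits at bearing -90° from P; a 79° counterclockwise sweep puts H at bearing -11°, so H = P + 7.9·(cos -11°, sin -11°) = (-12.4, 6.39). Since A1 is tangent to HT there, PH ⟂ HT, so HT runs along (−sin -11°, cos -11°); with |HT| = 34.1, T = (-5.94, 39.9). Then cos ∠JTH = TJ·TH / (|TJ||TH|), giving 8.68°.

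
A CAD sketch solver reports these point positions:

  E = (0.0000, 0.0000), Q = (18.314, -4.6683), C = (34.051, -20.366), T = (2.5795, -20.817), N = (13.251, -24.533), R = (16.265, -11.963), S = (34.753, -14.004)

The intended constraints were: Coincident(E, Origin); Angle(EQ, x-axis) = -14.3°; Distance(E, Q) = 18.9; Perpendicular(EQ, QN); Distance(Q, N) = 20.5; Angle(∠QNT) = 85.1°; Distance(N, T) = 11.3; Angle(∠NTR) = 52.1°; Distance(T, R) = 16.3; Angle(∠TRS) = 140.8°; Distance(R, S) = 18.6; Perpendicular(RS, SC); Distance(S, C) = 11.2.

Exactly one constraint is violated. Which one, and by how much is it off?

Distance(S, C) = 11.2 — off by 4.80.

E = (0.00, 0.00) ✓; EQ at -14.30° ✓; |EQ| = 18.90 ✓; ∠(EQ, QN) = 90.00° ✓; |QN| = 20.50 ✓; ∠QNT = 85.10° ✓; |NT| = 11.30 ✓; ∠NTR = 52.10° ✓; |TR| = 16.30 ✓; ∠TRS = 140.8° ✓; |RS| = 18.60 ✓; ∠(RS, SC) = 90.00° ✓; |SC| = 6.401 ✗.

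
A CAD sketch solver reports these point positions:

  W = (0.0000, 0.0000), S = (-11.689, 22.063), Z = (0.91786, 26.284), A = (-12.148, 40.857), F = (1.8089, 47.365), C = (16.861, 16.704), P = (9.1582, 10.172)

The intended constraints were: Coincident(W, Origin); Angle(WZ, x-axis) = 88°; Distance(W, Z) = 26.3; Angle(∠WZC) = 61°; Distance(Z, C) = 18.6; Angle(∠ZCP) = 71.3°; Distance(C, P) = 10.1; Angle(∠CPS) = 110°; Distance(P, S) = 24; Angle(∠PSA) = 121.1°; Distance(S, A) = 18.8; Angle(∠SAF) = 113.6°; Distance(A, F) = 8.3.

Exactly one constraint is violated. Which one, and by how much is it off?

Distance(A, F) = 8.3 — off by 7.10.

W = (0.00, 0.00) ✓; WZ at 88.00° ✓; |WZ| = 26.30 ✓; ∠WZC = 61.00° ✓; |ZC| = 18.60 ✓; ∠ZCP = 71.30° ✓; |CP| = 10.10 ✓; ∠CPS = 110.0° ✓; |PS| = 24.00 ✓; ∠PSA = 121.1° ✓; |SA| = 18.80 ✓; ∠SAF = 113.6° ✓; |AF| = 15.40 ✗.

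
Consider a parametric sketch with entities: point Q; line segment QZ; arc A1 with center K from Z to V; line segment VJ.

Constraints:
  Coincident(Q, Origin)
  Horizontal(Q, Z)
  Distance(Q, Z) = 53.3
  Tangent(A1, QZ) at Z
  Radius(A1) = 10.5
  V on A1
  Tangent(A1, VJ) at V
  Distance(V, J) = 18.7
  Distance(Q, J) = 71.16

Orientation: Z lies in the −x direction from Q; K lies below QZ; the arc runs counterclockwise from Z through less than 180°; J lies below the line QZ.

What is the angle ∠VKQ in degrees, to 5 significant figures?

164.14°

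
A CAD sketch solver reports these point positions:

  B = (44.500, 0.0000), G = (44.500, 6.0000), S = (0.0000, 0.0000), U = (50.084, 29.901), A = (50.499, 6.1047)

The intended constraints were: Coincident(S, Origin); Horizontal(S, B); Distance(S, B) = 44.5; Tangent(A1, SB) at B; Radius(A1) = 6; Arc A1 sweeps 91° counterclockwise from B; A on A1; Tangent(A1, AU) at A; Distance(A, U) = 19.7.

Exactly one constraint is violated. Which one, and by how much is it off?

Distance(A, U) = 19.7 — off by 4.10.

S = (0.00, 0.00) ✓; S.y = 0.00, B.y = 0.00 ✓; |SB| = 44.50 ✓; ∠(GB, BS) = 90.00° ✓; |GB| = 6.000 ✓; bearing(G→A) − bearing(G→B) = 91.00° ✓; |GA| = 6.000 ✓; ∠(GA, AU) = 90.00° ✓; |AU| = 23.80 ✗.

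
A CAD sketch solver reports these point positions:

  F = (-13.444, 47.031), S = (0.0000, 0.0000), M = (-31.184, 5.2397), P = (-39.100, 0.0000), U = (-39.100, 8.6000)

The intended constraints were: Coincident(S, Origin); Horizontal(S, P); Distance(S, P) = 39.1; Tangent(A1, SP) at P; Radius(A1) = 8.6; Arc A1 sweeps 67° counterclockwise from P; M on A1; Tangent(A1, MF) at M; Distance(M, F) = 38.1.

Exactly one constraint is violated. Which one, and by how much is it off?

Distance(M, F) = 38.1 — off by 7.30.

S = (0.00, 0.00) ✓; S.y = 0.00, P.y = 0.00 ✓; |SP| = 39.10 ✓; ∠(UP, PS) = 90.00° ✓; |UP| = 8.600 ✓; bearing(U→M) − bearing(U→P) = 67.00° ✓; |UM| = 8.600 ✓; ∠(UM, MF) = 90.00° ✓; |MF| = 45.40 ✗.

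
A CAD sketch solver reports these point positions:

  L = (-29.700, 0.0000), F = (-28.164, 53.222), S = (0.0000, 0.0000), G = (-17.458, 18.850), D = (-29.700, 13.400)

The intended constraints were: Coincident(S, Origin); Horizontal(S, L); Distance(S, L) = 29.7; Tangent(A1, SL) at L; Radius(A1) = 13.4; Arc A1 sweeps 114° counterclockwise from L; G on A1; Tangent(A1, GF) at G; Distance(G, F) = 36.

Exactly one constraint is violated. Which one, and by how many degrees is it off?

Tangent(A1, GF) at G — off by 6.70°.

S = (0.00, 0.00) ✓; S.y = 0.00, L.y = 0.00 ✓; |SL| = 29.70 ✓; ∠(DL, LS) = 90.00° ✓; |DL| = 13.40 ✓; bearing(D→G) − bearing(D→L) = 114.0° ✓; |DG| = 13.40 ✓; ∠(DG, GF) = 96.70° ✗; |GF| = 36.00 ✓.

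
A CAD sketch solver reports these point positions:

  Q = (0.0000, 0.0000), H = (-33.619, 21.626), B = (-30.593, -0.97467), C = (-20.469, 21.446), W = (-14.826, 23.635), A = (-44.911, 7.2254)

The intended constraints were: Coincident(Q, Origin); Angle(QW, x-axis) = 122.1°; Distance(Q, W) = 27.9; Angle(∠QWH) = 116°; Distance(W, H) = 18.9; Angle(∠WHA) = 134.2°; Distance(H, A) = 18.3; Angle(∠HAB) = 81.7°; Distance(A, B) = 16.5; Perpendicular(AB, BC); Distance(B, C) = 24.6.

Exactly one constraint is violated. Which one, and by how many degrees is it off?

Perpendicular(AB, BC) — off by 5.50°.

Q = (0.00, 0.00) ✓; QW at 122.1° ✓; |QW| = 27.90 ✓; ∠QWH = 116.0° ✓; |WH| = 18.90 ✓; ∠WHA = 134.2° ✓; |HA| = 18.30 ✓; ∠HAB = 81.70° ✓; |AB| = 16.50 ✓; ∠(AB, BC) = 95.50° ✗; |BC| = 24.60 ✓.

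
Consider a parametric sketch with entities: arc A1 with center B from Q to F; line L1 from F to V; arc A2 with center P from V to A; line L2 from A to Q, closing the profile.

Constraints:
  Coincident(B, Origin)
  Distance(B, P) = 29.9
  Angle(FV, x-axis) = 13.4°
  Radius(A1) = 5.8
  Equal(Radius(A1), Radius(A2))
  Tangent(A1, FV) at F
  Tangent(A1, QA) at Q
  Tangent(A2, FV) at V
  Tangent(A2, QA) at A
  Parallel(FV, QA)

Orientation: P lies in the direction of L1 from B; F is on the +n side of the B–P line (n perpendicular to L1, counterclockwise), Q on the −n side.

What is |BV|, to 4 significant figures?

30.46

The slot axis is L1's direction at 13.4°, so u = (cos 13.4°, sin 13.4°) = (0.9728, 0.2317) and n = (−sin 13.4°, cos 13.4°) = (-0.2317, 0.9728). B is at the origin and P lies 29.9 along u from B, so P = 29.9·u = (29.09, 6.929). Tangency of A1 to both parallel lines with radius 5.8 puts F and Q at B ± 5.8·n: F = (-1.344, 5.642), Q = (1.344, -5.642). Equal radii place V and A the same way about P: V = P + 5.8·n = (27.74, 12.57), A = P − 5.8·n = (30.43, 1.287). Then |BV| = |V − B| = 30.46.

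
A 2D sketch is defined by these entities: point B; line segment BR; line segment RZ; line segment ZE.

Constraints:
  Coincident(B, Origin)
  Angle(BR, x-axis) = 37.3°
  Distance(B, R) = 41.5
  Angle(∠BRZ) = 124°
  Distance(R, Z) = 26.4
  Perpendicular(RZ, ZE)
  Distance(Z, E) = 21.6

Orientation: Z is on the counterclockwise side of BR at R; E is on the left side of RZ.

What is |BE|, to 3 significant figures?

51.2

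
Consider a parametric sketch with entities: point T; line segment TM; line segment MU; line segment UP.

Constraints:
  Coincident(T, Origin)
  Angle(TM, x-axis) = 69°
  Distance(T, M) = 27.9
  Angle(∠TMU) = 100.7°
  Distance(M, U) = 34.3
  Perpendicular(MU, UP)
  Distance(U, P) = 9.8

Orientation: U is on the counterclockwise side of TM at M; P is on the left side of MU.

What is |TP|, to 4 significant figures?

43.23

∠TMU = 100.7°, so MU runs at 69.0° + (180° − 100.7°) = 148.3° from the x-axis; with |MU| = 34.3, U = M + 34.3·(cos 148.3°, sin 148.3°) = (-19.18, 44.07). MU ⟂ UP; with |UP| = 9.8 on the left of MU, P = U + 9.8·(-0.5255, -0.8508) = (-24.33, 35.73). Then |TP| = |P − T| = 43.23.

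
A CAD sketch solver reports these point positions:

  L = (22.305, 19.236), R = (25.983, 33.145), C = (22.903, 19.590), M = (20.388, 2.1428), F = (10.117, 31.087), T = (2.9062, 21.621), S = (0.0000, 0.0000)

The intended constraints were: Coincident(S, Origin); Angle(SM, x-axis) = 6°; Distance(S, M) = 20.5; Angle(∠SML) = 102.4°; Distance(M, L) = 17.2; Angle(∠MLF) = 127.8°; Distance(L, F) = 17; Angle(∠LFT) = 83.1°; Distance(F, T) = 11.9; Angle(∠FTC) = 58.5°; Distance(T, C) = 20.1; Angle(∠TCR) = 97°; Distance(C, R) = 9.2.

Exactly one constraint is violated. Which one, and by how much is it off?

Distance(C, R) = 9.2 — off by 4.70.

S = (0.00, 0.00) ✓; SM at 6.000° ✓; |SM| = 20.50 ✓; ∠SML = 102.4° ✓; |ML| = 17.20 ✓; ∠MLF = 127.8° ✓; |LF| = 17.00 ✓; ∠LFT = 83.10° ✓; |FT| = 11.90 ✓; ∠FTC = 58.50° ✓; |TC| = 20.10 ✓; ∠TCR = 97.00° ✓; |CR| = 13.90 ✗.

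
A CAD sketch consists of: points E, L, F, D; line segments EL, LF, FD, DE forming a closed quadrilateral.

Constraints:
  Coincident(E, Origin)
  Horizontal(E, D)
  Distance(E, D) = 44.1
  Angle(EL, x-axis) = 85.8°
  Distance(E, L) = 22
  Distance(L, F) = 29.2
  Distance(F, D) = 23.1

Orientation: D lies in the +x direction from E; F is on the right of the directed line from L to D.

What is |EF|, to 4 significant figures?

21.00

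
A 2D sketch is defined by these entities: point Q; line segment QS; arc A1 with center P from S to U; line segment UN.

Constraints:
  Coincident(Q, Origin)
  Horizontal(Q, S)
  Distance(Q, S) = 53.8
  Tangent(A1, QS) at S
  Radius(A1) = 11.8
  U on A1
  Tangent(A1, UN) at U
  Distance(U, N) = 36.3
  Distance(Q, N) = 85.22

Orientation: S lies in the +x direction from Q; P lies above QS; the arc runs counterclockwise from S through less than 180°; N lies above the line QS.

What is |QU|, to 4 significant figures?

66.09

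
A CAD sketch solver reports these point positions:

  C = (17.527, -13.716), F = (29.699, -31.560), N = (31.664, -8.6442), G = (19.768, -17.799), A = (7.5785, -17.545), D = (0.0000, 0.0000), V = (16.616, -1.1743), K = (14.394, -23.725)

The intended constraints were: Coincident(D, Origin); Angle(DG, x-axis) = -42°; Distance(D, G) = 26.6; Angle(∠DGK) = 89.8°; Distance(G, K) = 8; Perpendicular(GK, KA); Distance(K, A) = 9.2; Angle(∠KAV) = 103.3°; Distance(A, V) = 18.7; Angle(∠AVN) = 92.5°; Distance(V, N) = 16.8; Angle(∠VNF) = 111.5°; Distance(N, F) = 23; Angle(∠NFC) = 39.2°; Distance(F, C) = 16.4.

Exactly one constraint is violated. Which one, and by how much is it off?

Distance(F, C) = 16.4 — off by 5.20.

D = (0.00, 0.00) ✓; DG at -42.00° ✓; |DG| = 26.60 ✓; ∠DGK = 89.80° ✓; |GK| = 8.000 ✓; ∠(GK, KA) = 90.00° ✓; |KA| = 9.200 ✓; ∠KAV = 103.3° ✓; |AV| = 18.70 ✓; ∠AVN = 92.50° ✓; |VN| = 16.80 ✓; ∠VNF = 111.5° ✓; |NF| = 23.00 ✓; ∠NFC = 39.20° ✓; |FC| = 21.60 ✗.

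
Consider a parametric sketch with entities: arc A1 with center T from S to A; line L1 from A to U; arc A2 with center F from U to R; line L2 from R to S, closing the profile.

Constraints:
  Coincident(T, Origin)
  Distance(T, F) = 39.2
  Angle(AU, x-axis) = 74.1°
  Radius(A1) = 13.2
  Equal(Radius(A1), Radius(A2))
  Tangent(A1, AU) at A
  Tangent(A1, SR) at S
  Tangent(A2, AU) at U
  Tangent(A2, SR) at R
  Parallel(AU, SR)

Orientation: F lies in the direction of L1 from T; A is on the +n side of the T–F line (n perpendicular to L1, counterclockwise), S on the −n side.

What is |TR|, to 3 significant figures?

41.4

The slot axis is L1's direction at 74.1°, so u = (cos 74.1°, sin 74.1°) = (0.274, 0.962) and n = (−sin 74.1°, cos 74.1°) = (-0.962, 0.274). T is at the origin and F lies 39.2 along u from T, so F = 39.2·u = (10.7, 37.7). Tangency of A1 to both parallel lines with radius 13.2 puts A and S at T ± 13.2·n: A = (-12.7, 3.62), S = (12.7, -3.62). Equal radii place U and R the same way about F: U = F + 13.2·n = (-1.96, 41.3), R = F − 13.2·n = (23.4, 34.1). Then |TR| = |R − T| = 41.4.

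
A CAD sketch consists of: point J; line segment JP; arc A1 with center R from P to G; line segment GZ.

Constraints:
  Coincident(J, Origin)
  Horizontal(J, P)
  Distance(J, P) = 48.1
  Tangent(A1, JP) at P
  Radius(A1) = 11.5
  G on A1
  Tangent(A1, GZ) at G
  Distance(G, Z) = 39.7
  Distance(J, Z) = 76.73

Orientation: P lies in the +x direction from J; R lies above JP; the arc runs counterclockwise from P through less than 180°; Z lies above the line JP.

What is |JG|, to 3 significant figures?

60.8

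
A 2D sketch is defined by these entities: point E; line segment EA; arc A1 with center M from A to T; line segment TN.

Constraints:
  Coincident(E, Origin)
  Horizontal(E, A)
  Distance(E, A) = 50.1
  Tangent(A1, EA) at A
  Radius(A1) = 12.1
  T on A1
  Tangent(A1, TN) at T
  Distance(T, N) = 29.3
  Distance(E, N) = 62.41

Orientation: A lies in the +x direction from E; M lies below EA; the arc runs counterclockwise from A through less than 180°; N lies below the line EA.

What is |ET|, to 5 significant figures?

41.073

Checks: ∠(MA, AE) = 90.00° ✓; |MT| = 12.10 ✓; ∠(MT, TN) = 90.00° ✓; |TN| = 29.30 ✓; |EN| = 62.41 ✓.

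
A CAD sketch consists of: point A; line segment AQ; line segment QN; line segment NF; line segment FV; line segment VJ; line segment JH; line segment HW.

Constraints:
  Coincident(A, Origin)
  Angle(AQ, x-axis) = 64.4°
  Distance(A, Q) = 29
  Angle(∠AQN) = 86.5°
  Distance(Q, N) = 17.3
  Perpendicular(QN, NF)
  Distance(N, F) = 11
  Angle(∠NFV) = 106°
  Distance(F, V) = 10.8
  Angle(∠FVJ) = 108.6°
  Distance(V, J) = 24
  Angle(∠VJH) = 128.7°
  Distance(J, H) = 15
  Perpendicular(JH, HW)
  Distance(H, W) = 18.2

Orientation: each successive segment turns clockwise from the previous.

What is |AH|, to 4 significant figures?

49.27

A is at the origin; AQ runs at 64.4° with length 29.0, so Q = (12.53, 26.15). ∠AQN = 86.5° gives QN at -29.10° from the x-axis; with |QN| = 17.3, N = (27.65, 17.74). QN ⟂ NF, so NF runs at -119.1°; with |NF| = 11.0, F = (22.30, 8.128). ∠NFV = 106.0° gives FV at 166.9° from the x-axis; with |FV| = 10.8, V = (11.78, 10.58). ∠FVJ = 108.6° gives VJ at 95.50° from the x-axis; with |VJ| = 24.0, J = (9.478, 34.47). ∠VJH = 128.7° gives JH at 44.20° from the x-axis; with |JH| = 15.0, H = (20.23, 44.92). Then |AH| = |H − A| = 49.27.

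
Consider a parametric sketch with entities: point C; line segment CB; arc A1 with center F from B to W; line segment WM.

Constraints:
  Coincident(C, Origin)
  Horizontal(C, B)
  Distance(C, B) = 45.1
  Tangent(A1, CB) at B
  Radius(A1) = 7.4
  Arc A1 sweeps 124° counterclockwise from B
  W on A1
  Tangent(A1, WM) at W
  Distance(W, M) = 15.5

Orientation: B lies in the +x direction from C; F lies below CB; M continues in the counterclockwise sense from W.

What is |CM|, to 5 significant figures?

53.513

On A1, B sits at bearing 90° from F; a 124° counterclockwise sweep puts W at bearing 214°, so W = F + 7.4·(cos 214°, sin 214°) = (38.965, -11.538). Since A1 is tangent to WM there, FW ⟂ WM, so WM runs along (−sin 214°, cos 214°); with |WM| = 15.5, M = (47.633, -24.388). Then |CM| = |M − C| = 53.513.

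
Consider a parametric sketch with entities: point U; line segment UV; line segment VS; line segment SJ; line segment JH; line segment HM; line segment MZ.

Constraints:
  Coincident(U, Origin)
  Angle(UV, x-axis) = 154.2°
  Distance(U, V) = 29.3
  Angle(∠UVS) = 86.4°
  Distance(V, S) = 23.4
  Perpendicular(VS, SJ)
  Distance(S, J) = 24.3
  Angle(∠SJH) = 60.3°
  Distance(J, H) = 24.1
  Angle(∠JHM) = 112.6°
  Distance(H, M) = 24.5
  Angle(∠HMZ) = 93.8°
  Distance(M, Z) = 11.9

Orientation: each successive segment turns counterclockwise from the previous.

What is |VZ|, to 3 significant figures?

20.7

U is at the origin; UV runs at 154.2° with length 29.3, so V = (-26.4, 12.8). ∠UVS = 86.4° gives VS at -112° from the x-axis; with |VS| = 23.4, S = (-35.2, -8.91). The perpendicularity gives SJ at right angles to VS, so SJ runs at -22.2°; with |SJ| = 24.3, J = (-12.7, -18.1). ∠SJH = 60.3° gives JH at 97.5° from the x-axis; with |JH| = 24.1, H = (-15.9, 5.80). ∠JHM = 112.6° gives HM at 165° from the x-axis; with |HM| = 24.5, M = (-39.5, 12.2). ∠HMZ = 93.8° gives MZ at -109° from the x-axis; with |MZ| = 11.9, Z = (-43.4, 0.923). Then |VZ| = |Z − V| = 20.7.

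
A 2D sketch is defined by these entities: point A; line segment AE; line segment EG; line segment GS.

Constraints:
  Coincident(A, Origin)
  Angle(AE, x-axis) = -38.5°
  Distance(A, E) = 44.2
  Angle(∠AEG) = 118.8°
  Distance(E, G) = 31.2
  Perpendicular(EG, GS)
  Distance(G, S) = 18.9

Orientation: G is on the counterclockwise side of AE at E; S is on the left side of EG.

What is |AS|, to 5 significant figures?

56.115

A is at the origin; AE runs at -38.5° with length 44.2, so E = 44.2·(cos -38.5°, sin -38.5°) = (34.591, -27.515). ∠AEG = 118.8°, so EG runs at -38.5° + (180° − 118.8°) = 22.700° from the x-axis; with |EG| = 31.2, G = E + 31.2·(cos 22.700°, sin 22.700°) = (63.374, -15.475). The perpendicularity gives GS at right angles to EG; with |GS| = 18.9 on the left of EG, S = G + 18.9·(-0.38591, 0.92254) = (56.081, 1.9611). Then |AS| = |S − A| = 56.115.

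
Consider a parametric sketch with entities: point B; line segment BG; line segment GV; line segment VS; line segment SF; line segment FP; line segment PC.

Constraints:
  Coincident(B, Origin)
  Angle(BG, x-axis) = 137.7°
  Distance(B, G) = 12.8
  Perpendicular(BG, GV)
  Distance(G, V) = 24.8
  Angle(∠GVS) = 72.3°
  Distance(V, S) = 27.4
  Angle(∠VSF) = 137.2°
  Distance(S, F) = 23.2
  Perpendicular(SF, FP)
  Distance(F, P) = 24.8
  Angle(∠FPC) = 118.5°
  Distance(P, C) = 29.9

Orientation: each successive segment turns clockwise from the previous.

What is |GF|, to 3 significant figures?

37.7

∠GVS = 72.3° gives VS at -60.0° from the x-axis; with |VS| = 27.4, S = (20.9, 3.23). ∠VSF = 137.2° gives SF at -103° from the x-axis; with |SF| = 23.2, F = (15.8, -19.4). Then |GF| = |F − G| = 37.7.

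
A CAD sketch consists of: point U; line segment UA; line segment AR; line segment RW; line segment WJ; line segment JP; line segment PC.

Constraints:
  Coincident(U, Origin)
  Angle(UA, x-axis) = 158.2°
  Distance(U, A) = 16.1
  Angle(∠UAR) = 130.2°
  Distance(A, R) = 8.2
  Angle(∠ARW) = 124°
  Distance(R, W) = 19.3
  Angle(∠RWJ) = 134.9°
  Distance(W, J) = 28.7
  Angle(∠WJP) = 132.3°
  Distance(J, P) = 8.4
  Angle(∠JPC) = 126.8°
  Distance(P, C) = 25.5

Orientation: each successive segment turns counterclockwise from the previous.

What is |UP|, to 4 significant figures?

39.87

U is at the origin; UA runs at 158.2° with length 16.1, so A = (-14.95, 5.979). ∠UAR = 130.2° gives AR at -152.0° from the x-axis; with |AR| = 8.2, R = (-22.19, 2.129). ∠ARW = 124.0° gives RW at -96.00° from the x-axis; with |RW| = 19.3, W = (-24.21, -17.06). ∠RWJ = 134.9° gives WJ at -50.90° from the x-axis; with |WJ| = 28.7, J = (-6.106, -39.34). ∠WJP = 132.3° gives JP at -3.200° from the x-axis; with |JP| = 8.4, P = (2.281, -39.81). Then |UP| = |P − U| = 39.87.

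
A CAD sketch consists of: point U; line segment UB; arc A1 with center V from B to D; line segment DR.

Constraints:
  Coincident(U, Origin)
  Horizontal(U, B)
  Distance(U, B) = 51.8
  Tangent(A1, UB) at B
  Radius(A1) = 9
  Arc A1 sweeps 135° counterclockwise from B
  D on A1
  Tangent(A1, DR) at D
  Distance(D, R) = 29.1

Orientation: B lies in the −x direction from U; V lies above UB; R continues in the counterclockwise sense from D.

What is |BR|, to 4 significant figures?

38.65

On A1, B sits at bearing -90° from V; a 135° counterclockwise sweep puts D at bearing 45°, so D = V + 9.0·(cos 45°, sin 45°) = (-45.44, 15.36). Since A1 is tangent to DR there, VD ⟂ DR, so DR runs along (−sin 45°, cos 45°); with |DR| = 29.1, R = (-66.01, 35.94). Then |BR| = |R − B| = 38.65.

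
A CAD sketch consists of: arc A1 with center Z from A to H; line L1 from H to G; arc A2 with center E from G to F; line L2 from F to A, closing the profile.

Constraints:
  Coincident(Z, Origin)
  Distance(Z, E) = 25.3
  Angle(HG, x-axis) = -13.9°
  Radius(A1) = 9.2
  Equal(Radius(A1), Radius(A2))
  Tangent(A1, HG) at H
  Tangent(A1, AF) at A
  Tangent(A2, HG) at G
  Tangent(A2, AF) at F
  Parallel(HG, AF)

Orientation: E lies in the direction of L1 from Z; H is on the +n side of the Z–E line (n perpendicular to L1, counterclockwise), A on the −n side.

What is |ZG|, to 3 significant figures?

26.9

The slot axis is L1's direction at -13.9°, so u = (cos -13.9°, sin -13.9°) = (0.971, -0.240) and n = (−sin -13.9°, cos -13.9°) = (0.240, 0.971). Z is at the origin and E lies 25.3 along u from Z, so E = 25.3·u = (24.6, -6.08). Tangency of A1 to both parallel lines with radius 9.2 puts H and A at Z ± 9.2·n: H = (2.21, 8.93), A = (-2.21, -8.93). Equal radii place G and F the same way about E: G = E + 9.2·n = (26.8, 2.85), F = E − 9.2·n = (22.3, -15.0). Then |ZG| = |G − Z| = 26.9.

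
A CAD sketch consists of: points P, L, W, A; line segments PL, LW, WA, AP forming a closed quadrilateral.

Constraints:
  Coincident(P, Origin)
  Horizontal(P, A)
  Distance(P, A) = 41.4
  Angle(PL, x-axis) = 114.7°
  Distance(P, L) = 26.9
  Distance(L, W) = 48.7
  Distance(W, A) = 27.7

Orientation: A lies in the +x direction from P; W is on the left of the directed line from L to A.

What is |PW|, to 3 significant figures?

46.3

Checks: |LW| = 48.70 ✓; |WA| = 27.70 ✓.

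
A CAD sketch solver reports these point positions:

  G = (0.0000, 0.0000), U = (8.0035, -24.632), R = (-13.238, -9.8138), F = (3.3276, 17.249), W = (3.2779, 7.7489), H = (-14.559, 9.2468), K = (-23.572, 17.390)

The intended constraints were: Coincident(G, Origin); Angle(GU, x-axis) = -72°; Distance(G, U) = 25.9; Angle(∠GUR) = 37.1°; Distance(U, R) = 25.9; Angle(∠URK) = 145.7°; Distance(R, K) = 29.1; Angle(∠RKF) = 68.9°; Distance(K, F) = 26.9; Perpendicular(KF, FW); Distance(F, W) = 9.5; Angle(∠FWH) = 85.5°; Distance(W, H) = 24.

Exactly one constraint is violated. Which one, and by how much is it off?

Distance(W, H) = 24 — off by 6.10.

G = (0.00, 0.00) ✓; GU at -72.00° ✓; |GU| = 25.90 ✓; ∠GUR = 37.10° ✓; |UR| = 25.90 ✓; ∠URK = 145.7° ✓; |RK| = 29.10 ✓; ∠RKF = 68.90° ✓; |KF| = 26.90 ✓; ∠(KF, FW) = 90.00° ✓; |FW| = 9.500 ✓; ∠FWH = 85.50° ✓; |WH| = 17.90 ✗.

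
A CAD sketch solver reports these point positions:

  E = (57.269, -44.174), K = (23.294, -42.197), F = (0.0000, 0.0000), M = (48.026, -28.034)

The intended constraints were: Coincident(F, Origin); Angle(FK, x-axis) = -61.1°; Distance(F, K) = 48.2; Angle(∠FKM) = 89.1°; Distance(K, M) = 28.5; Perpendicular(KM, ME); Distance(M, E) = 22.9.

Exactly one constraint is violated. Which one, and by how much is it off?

Distance(M, E) = 22.9 — off by 4.30.

F = (0.00, 0.00) ✓; FK at -61.10° ✓; |FK| = 48.20 ✓; ∠FKM = 89.10° ✓; |KM| = 28.50 ✓; ∠(KM, ME) = 90.00° ✓; |ME| = 18.60 ✗.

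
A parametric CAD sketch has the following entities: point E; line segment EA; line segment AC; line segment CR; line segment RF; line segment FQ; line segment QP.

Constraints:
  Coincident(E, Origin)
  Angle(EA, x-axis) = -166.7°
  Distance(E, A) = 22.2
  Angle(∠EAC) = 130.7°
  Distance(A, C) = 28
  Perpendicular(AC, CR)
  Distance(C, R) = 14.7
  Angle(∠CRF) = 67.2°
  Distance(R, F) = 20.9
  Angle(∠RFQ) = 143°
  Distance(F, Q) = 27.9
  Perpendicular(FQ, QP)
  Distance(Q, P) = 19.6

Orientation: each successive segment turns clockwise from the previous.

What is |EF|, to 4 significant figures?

25.36

AC is perpendicular to CR, so CR runs at 54.00°; with |CR| = 14.7, R = (-35.62, 23.24). ∠CRF = 67.2° gives RF at -58.80° from the x-axis; with |RF| = 20.9, F = (-24.79, 5.366). Then |EF| = |F − E| = 25.36.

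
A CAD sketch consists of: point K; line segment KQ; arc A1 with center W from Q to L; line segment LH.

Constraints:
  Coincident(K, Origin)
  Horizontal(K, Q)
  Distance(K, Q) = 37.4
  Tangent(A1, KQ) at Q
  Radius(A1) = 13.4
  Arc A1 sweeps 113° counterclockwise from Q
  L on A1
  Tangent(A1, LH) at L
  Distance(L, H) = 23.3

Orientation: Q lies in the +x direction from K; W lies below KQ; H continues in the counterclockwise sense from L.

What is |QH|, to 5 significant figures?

40.214

K is at the origin; KQ is horizontal with |KQ| = 37.4 and Q on the +x side, so Q = (37.400, 0.0000). Tangency of A1 to KQ means the radius WQ is perpendicular to KQ, so W = Q + (0, -13.4) = (37.400, -13.400). On A1, Q sits at bearing 90° from W; a 113° counterclockwise sweep puts L at bearing 203°, so L = W + 13.4·(cos 203°, sin 203°) = (25.065, -18.636). The tangent condition forces WL to be normal to LH, so LH runs along (−sin 203°, cos 203°); with |LH| = 23.3, H = (34.169, -40.084). Then |QH| = |H − Q| = 40.214.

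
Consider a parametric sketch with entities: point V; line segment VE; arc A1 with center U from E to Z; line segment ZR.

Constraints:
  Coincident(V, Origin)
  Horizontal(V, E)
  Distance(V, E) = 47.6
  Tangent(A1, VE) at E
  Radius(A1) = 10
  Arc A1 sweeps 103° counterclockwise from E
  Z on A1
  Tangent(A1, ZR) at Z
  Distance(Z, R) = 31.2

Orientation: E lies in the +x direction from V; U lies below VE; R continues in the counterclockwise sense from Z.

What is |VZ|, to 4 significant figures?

39.79

V is at the origin; VE is horizontal with |VE| = 47.6 and E on the +x side, so E = (47.60, 0.000). The tangent condition forces UE to be normal to VE, so U = E + (0, -10) = (47.60, -10.00). On A1, E sits at bearing 90° from U; a 103° counterclockwise sweep puts Z at bearing 193°, so Z = U + 10.0·(cos 193°, sin 193°) = (37.86, -12.25). Then |VZ| = |Z − V| = 39.79.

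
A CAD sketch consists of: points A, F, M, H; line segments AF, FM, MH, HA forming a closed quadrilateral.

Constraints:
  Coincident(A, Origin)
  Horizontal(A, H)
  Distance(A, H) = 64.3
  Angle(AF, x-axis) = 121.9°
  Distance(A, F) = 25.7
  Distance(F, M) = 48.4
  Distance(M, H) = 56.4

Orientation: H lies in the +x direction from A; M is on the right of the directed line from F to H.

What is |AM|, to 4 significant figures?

22.71

Checks: |FM| = 48.40 ✓; |MH| = 56.40 ✓.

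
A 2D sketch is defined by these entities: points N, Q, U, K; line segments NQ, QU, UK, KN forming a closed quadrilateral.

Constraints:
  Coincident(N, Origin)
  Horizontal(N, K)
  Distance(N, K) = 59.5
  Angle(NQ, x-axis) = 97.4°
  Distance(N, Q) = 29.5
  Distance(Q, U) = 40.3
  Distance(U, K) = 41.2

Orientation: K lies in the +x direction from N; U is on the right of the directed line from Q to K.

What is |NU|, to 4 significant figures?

19.02

Checks: |QU| = 40.30 ✓; |UK| = 41.20 ✓.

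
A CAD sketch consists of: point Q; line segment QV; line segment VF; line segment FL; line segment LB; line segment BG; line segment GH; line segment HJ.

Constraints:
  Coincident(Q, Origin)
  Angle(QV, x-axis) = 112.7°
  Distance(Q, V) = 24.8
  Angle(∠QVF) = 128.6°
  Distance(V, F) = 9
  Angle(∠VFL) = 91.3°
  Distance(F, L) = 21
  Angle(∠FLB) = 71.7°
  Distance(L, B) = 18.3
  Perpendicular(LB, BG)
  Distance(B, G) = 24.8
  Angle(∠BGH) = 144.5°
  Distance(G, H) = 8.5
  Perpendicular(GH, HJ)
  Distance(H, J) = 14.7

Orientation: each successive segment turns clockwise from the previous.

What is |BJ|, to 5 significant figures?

28.692

∠BGH = 144.5° gives GH at 98.800° from the x-axis; with |GH| = 8.5, H = (-18.323, 34.477). GH is perpendicular to HJ, so HJ runs at 8.8000°; with |HJ| = 14.7, J = (-3.7956, 36.726). Then |BJ| = |J − B| = 28.692.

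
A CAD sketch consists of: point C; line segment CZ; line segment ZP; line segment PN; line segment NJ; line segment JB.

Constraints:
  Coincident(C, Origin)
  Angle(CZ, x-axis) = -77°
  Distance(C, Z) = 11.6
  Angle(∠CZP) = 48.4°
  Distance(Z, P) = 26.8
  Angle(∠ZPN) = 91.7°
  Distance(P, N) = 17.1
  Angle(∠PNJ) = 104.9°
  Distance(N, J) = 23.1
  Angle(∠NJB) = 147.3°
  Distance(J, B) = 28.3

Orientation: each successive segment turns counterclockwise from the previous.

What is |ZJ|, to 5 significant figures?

24.249

C is at the origin; CZ runs at -77.0° with length 11.6, so Z = (2.6094, -11.303). ∠CZP = 48.4° gives ZP at 54.600° from the x-axis; with |ZP| = 26.8, P = (18.134, 10.543). ∠ZPN = 91.7° gives PN at 142.90° from the x-axis; with |PN| = 17.1, N = (4.4955, 20.858). ∠PNJ = 104.9° gives NJ at -142.00° from the x-axis; with |NJ| = 23.1, J = (-13.708, 6.6358). Then |ZJ| = |J − Z| = 24.249.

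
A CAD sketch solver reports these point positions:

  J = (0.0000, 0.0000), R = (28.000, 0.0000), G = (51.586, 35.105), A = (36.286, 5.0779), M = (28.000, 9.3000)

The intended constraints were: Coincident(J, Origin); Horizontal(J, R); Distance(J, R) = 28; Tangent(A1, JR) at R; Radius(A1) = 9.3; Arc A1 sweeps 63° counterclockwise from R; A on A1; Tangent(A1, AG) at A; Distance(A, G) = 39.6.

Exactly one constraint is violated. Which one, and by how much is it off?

Distance(A, G) = 39.6 — off by 5.90.

J = (0.00, 0.00) ✓; J.y = 0.00, R.y = 0.00 ✓; |JR| = 28.00 ✓; ∠(MR, RJ) = 90.00° ✓; |MR| = 9.300 ✓; bearing(M→A) − bearing(M→R) = 63.00° ✓; |MA| = 9.300 ✓; ∠(MA, AG) = 90.00° ✓; |AG| = 33.70 ✗.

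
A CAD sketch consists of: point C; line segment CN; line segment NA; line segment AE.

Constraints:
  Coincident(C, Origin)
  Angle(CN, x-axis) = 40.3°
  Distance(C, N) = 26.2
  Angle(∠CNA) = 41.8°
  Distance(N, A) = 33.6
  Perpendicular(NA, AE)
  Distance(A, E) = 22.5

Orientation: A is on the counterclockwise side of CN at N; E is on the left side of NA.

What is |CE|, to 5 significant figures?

14.943

∠CNA = 41.8°, so NA runs at 40.3° + (180° − 41.8°) = 178.50° from the x-axis; with |NA| = 33.6, A = N + 33.6·(cos 178.50°, sin 178.50°) = (-13.607, 17.825). The perpendicularity gives AE at right angles to NA; with |AE| = 22.5 on the left of NA, E = A + 22.5·(-0.026177, -0.99966) = (-14.196, -4.6669). Then |CE| = |E − C| = 14.943.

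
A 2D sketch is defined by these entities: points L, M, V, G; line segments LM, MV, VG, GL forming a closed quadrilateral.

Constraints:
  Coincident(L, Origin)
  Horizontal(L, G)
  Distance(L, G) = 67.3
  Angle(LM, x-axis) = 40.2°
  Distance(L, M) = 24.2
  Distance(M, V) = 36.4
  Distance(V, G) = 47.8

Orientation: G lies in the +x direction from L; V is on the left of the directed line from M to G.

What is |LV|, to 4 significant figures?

60.53

Checks: |MV| = 36.40 ✓; |VG| = 47.80 ✓.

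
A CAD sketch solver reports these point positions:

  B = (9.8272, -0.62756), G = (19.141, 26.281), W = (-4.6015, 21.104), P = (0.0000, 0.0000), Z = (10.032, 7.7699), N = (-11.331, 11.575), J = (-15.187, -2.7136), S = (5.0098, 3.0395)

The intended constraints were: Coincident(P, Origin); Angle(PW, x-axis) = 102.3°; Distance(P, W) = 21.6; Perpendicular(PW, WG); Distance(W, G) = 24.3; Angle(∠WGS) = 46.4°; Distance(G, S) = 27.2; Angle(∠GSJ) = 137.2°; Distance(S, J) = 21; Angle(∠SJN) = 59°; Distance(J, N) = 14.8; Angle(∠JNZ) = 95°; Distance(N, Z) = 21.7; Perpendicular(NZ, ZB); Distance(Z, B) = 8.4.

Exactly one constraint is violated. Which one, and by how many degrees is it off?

Perpendicular(NZ, ZB) — off by 8.70°.

P = (0.00, 0.00) ✓; PW at 102.3° ✓; |PW| = 21.60 ✓; ∠(PW, WG) = 90.00° ✓; |WG| = 24.30 ✓; ∠WGS = 46.40° ✓; |GS| = 27.20 ✓; ∠GSJ = 137.2° ✓; |SJ| = 21.00 ✓; ∠SJN = 59.00° ✓; |JN| = 14.80 ✓; ∠JNZ = 95.00° ✓; |NZ| = 21.70 ✓; ∠(NZ, ZB) = 81.30° ✗; |ZB| = 8.400 ✓.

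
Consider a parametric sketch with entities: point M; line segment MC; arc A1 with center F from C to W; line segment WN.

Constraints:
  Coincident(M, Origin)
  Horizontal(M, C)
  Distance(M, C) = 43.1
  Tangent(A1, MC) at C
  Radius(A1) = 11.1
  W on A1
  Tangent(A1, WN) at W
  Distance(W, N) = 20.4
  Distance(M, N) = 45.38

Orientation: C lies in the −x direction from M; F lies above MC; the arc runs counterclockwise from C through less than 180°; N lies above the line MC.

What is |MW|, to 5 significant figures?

33.952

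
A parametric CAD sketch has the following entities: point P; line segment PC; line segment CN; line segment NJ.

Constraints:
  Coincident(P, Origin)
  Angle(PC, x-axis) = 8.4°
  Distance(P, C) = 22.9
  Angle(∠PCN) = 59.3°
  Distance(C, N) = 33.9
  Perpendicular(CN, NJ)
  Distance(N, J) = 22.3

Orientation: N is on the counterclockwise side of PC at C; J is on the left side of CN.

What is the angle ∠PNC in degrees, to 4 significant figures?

41.56°

P is at the origin; PC runs at 8.4° with length 22.9, so C = 22.9·(cos 8.4°, sin 8.4°) = (22.65, 3.345). ∠PCN = 59.3°, so CN runs at 8.4° + (180° − 59.3°) = 129.1° from the x-axis; with |CN| = 33.9, N = C + 33.9·(cos 129.1°, sin 129.1°) = (1.274, 29.65). Then cos ∠PNC = NP·NC / (|NP||NC|), giving 41.56°.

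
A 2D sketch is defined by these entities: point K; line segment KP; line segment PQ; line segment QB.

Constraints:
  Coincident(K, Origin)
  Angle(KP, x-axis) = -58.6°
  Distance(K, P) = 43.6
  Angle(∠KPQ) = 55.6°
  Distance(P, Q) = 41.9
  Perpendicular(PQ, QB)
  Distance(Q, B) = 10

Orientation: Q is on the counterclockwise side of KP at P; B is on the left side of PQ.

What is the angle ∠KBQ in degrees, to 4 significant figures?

146.4°

K is at the origin; KP runs at -58.6° with length 43.6, so P = 43.6·(cos -58.6°, sin -58.6°) = (22.72, -37.21). ∠KPQ = 55.6°, so PQ runs at -58.6° + (180° − 55.6°) = 65.80° from the x-axis; with |PQ| = 41.9, Q = P + 41.9·(cos 65.80°, sin 65.80°) = (39.89, 1.003). The perpendicularity gives QB at right angles to PQ; with |QB| = 10.0 on the left of PQ, B = Q + 10.0·(-0.9121, 0.4099) = (30.77, 5.102). Then cos ∠KBQ = BK·BQ / (|BK||BQ|), giving 146.4°.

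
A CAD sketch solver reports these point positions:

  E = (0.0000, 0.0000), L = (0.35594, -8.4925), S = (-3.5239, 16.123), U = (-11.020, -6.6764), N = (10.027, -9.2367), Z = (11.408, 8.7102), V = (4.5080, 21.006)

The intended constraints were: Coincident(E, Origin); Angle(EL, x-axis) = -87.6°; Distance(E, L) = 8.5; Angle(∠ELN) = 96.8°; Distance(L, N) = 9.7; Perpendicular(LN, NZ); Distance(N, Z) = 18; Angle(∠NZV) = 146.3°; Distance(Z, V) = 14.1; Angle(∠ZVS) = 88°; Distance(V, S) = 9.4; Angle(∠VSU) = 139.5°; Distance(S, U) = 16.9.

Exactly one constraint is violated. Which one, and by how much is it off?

Distance(S, U) = 16.9 — off by 7.10.

E = (0.00, 0.00) ✓; EL at -87.60° ✓; |EL| = 8.500 ✓; ∠ELN = 96.80° ✓; |LN| = 9.700 ✓; ∠(LN, NZ) = 90.00° ✓; |NZ| = 18.00 ✓; ∠NZV = 146.3° ✓; |ZV| = 14.10 ✓; ∠ZVS = 88.00° ✓; |VS| = 9.400 ✓; ∠VSU = 139.5° ✓; |SU| = 24.00 ✗.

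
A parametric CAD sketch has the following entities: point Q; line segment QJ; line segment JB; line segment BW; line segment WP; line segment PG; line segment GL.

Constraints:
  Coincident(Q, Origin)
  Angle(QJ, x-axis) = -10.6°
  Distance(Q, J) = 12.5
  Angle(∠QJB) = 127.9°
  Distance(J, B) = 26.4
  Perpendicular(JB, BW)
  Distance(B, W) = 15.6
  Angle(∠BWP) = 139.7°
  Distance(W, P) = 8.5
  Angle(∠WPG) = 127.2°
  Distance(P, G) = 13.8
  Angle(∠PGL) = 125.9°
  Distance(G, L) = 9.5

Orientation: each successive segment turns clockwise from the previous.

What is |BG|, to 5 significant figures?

28.755

∠BWP = 139.7° gives WP at 167.00° from the x-axis; with |WP| = 8.5, P = (2.2505, -31.002). ∠WPG = 127.2° gives PG at 114.20° from the x-axis; with |PG| = 13.8, G = (-3.4065, -18.414). Then |BG| = |G − B| = 28.755.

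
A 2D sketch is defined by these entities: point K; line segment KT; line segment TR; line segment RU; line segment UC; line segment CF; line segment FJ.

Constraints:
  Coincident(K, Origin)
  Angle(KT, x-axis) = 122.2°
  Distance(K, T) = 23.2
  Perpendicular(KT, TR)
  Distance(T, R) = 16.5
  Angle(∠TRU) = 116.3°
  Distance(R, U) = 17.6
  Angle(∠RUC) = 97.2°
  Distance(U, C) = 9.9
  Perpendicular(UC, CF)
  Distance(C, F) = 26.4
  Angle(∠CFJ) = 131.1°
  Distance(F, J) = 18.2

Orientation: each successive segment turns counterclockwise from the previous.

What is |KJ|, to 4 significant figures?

41.99

K is at the origin; KT runs at 122.2° with length 23.2, so T = (-12.36, 19.63). The perpendicularity gives TR at right angles to KT, so TR runs at -147.8°; with |TR| = 16.5, R = (-26.32, 10.84). ∠TRU = 116.3° gives RU at -84.10° from the x-axis; with |RU| = 17.6, U = (-24.52, -6.668). ∠RUC = 97.2° gives UC at -1.300° from the x-axis; with |UC| = 9.9, C = (-14.62, -6.892). The perpendicularity gives CF at right angles to UC, so CF runs at 88.70°; with |CF| = 26.4, F = (-14.02, 19.50). ∠CFJ = 131.1° gives FJ at 137.6° from the x-axis; with |FJ| = 18.2, J = (-27.46, 31.77). Then |KJ| = |J − K| = 41.99.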